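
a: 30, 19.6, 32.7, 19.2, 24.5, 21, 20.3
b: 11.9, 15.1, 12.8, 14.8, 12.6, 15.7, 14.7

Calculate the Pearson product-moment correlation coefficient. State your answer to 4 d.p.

n = 7, Σa = 167.3, Σb = 97.6, Σa² = 4175.43, Σb² = 1373.84, Σab = 2292.49
nΣab − ΣaΣb = 16047.43 − 16328.48 = -281.05
nΣa² − (Σa)² = 29228.01 − 27989.29 = 1238.72; nΣb² − (Σb)² = 9616.88 − 9525.76 = 91.12
r = -281.05 / √(1238.72 × 91.12) = -281.05 / 335.9645 ≈ -0.8365

-0.8365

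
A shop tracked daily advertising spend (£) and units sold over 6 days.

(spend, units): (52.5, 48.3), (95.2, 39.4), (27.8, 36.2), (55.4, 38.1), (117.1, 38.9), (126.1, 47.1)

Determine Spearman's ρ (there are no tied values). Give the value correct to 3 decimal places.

0.371

Rank spend: 2, 4, 1, 3, 5, 6
Rank units: 6, 4, 1, 2, 3, 5
d = rank(spend) − rank(units): -4, 0, 0, 1, 2, 1; Σd² = 22
ρ = 1 − 6Σd² / [n(n²−1)] = 1 − 6×22 / (6×35) = 1 − 132/210 ≈ 0.371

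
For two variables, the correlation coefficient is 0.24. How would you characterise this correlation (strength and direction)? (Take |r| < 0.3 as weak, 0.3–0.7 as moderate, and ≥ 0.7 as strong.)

weak positive

r = 0.24 > 0 so the relationship is positive.
|r| = 0.24, which falls in the weak range.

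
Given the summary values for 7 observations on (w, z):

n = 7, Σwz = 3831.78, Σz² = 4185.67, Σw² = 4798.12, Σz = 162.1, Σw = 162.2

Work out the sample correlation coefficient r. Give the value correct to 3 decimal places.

0.113

r = (nΣwz − ΣwΣz) / √[(nΣw² − (Σw)²)(nΣz² − (Σz)²)]
Numerator: 7×3831.78 − 162.2×162.1 = 529.84
Denominator: √[(33586.84 − 26308.84)(29299.69 − 26276.41)] = √[7278 × 3023.28] = 4690.7816
r = 529.84 / 4690.7816 ≈ 0.113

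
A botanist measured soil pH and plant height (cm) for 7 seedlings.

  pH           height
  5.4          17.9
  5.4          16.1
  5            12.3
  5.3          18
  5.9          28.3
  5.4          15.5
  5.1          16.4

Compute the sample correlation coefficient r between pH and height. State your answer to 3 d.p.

n = 7, Σx = 37.5, Σy = 124.5, Σx² = 201.39, Σy² = 2365.01, Σxy = 674.81
nΣxy − ΣxΣy = 4723.67 − 4668.75 = 54.92
nΣx² − (Σx)² = 1409.73 − 1406.25 = 3.48; nΣy² − (Σy)² = 16555.07 − 15500.25 = 1054.82
r = 54.92 / √(3.48 × 1054.82) = 54.92 / 60.5869 ≈ 0.906

0.906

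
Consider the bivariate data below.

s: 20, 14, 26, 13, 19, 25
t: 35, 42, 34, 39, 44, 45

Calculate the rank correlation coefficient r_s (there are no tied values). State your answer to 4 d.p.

Rank s: 4, 2, 6, 1, 3, 5
Rank t: 2, 4, 1, 3, 5, 6
d = rank(s) − rank(t): 2, -2, 5, -2, -2, -1; Σd² = 42
ρ = 1 − 6Σd² / [n(n²−1)] = 1 − 6×42 / (6×35) = 1 − 252/210 ≈ -0.2000

-0.2000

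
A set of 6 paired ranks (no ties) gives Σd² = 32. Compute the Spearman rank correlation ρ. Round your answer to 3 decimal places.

ρ = 1 − 6Σd² / [n(n²−1)] = 1 − 6×32 / (6×35)
  = 1 − 192/210 = 1 − 0.9143 ≈ 0.086

0.086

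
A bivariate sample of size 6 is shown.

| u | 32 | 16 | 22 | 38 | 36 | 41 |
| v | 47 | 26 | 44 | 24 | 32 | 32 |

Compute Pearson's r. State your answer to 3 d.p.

-0.123

n = 6, Σu = 185, Σv = 205, Σu² = 6185, Σv² = 7445, Σuv = 6264
nΣuv − ΣuΣv = 37584 − 37925 = -341
nΣu² − (Σu)² = 37110 − 34225 = 2885; nΣv² − (Σv)² = 44670 − 42025 = 2645
r = -341 / √(2885 × 2645) = -341 / 2762.3948 ≈ -0.123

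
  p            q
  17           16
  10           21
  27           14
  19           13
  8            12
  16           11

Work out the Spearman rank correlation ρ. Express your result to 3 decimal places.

Rank p: 4, 2, 6, 5, 1, 3
Rank q: 5, 6, 4, 3, 2, 1
d = rank(p) − rank(q): -1, -4, 2, 2, -1, 2; Σd² = 30
ρ = 1 − 6Σd² / [n(n²−1)] = 1 − 6×30 / (6×35) = 1 − 180/210 ≈ 0.143

0.143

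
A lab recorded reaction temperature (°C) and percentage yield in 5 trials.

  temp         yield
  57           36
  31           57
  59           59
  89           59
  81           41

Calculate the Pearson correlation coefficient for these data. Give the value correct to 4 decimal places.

n = 5, Σx = 317, Σy = 252, Σx² = 22173, Σy² = 13188, Σxy = 15872
nΣxy − ΣxΣy = 79360 − 79884 = -524
nΣx² − (Σx)² = 110865 − 100489 = 10376; nΣy² − (Σy)² = 65940 − 63504 = 2436
r = -524 / √(10376 × 2436) = -524 / 5027.5179 ≈ -0.1042

-0.1042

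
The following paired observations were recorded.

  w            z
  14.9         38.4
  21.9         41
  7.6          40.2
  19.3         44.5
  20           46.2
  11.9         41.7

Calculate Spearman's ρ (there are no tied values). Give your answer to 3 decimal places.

Rank w: 3, 6, 1, 4, 5, 2
Rank z: 1, 3, 2, 5, 6, 4
d = rank(w) − rank(z): 2, 3, -1, -1, -1, -2; Σd² = 20
ρ = 1 − 6Σd² / [n(n²−1)] = 1 − 6×20 / (6×35) = 1 − 120/210 ≈ 0.429

0.429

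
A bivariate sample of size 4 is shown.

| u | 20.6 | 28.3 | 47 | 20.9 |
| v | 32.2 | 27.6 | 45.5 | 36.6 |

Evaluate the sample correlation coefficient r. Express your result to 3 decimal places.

n = 4, Σu = 116.8, Σv = 141.9, Σu² = 3871.06, Σv² = 5208.41, Σuv = 4347.84
nΣuv − ΣuΣv = 17391.36 − 16573.92 = 817.44
nΣu² − (Σu)² = 15484.24 − 13642.24 = 1842; nΣv² − (Σv)² = 20833.64 − 20135.61 = 698.03
r = 817.44 / √(1842 × 698.03) = 817.44 / 1133.9185 ≈ 0.721

0.721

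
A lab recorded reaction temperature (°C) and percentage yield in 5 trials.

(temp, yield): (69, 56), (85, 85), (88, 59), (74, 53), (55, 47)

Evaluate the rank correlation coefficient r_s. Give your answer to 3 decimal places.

0.800

Rank temp: 2, 4, 5, 3, 1
Rank yield: 3, 5, 4, 2, 1
d = rank(temp) − rank(yield): -1, -1, 1, 1, 0; Σd² = 4
ρ = 1 − 6Σd² / [n(n²−1)] = 1 − 6×4 / (5×24) = 1 − 24/120 ≈ 0.800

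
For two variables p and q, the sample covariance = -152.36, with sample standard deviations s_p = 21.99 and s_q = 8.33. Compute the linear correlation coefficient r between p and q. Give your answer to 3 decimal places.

r = Cov(p,q) / (s_p · s_q) = -152.36 / (21.99 × 8.33)
  = -152.36 / 183.1767 ≈ -0.832

-0.832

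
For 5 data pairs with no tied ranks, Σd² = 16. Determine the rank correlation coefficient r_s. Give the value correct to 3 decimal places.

ρ = 1 − 6Σd² / [n(n²−1)] = 1 − 6×16 / (5×24)
  = 1 − 96/120 = 1 − 0.8000 ≈ 0.200

0.200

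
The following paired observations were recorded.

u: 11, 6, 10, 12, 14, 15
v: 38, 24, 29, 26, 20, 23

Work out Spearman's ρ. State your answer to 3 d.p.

Rank u: 3, 1, 2, 4, 5, 6
Rank v: 6, 3, 5, 4, 1, 2
d = rank(u) − rank(v): -3, -2, -3, 0, 4, 4; Σd² = 54
ρ = 1 − 6Σd² / [n(n²−1)] = 1 − 6×54 / (6×35) = 1 − 324/210 ≈ -0.543

-0.543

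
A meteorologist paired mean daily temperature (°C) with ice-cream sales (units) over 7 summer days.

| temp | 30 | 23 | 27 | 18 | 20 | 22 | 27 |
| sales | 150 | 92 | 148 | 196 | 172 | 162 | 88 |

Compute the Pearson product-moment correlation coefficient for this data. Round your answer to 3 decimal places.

n = 7, Σx = 167, Σy = 1008, Σx² = 4095, Σy² = 154856, Σxy = 23520
nΣxy − ΣxΣy = 164640 − 168336 = -3696
nΣx² − (Σx)² = 28665 − 27889 = 776; nΣy² − (Σy)² = 1083992 − 1016064 = 67928
r = -3696 / √(776 × 67928) = -3696 / 7260.3118 ≈ -0.509

-0.509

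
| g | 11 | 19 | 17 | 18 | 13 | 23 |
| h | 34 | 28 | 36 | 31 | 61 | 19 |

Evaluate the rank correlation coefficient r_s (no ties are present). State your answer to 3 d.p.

Rank g: 1, 5, 3, 4, 2, 6
Rank h: 4, 2, 5, 3, 6, 1
d = rank(g) − rank(h): -3, 3, -2, 1, -4, 5; Σd² = 64
ρ = 1 − 6Σd² / [n(n²−1)] = 1 − 6×64 / (6×35) = 1 − 384/210 ≈ -0.829

-0.829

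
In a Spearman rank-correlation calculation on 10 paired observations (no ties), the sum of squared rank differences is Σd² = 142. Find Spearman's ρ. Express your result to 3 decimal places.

0.139

ρ = 1 − 6Σd² / [n(n²−1)] = 1 − 6×142 / (10×99)
  = 1 − 852/990 = 1 − 0.8606 ≈ 0.139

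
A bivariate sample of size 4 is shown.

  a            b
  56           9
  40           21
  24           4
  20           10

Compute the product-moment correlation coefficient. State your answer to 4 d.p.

0.2828

n = 4, Σa = 140, Σb = 44, Σa² = 5712, Σb² = 638, Σab = 1640
nΣab − ΣaΣb = 6560 − 6160 = 400
nΣa² − (Σa)² = 22848 − 19600 = 3248; nΣb² − (Σb)² = 2552 − 1936 = 616
r = 400 / √(3248 × 616) = 400 / 1414.4851 ≈ 0.2828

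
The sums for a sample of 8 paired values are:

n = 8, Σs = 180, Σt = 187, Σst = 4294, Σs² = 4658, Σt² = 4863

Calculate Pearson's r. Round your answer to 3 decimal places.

r = (nΣst − ΣsΣt) / √[(nΣs² − (Σs)²)(nΣt² − (Σt)²)]
Numerator: 8×4294 − 180×187 = 692
Denominator: √[(37264 − 32400)(38904 − 34969)] = √[4864 × 3935] = 4374.9103
r = 692 / 4374.9103 ≈ 0.158

0.158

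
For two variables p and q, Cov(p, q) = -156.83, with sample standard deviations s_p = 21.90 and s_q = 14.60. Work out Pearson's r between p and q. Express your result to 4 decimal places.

r = Cov(p,q) / (s_p · s_q) = -156.83 / (21.90 × 14.60)
  = -156.83 / 319.7400 ≈ -0.4905

-0.4905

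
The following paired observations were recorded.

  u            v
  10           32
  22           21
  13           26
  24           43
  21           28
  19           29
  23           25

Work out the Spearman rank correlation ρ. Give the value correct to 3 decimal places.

-0.107

Rank u: 1, 5, 2, 7, 4, 3, 6
Rank v: 6, 1, 3, 7, 4, 5, 2
d = rank(u) − rank(v): -5, 4, -1, 0, 0, -2, 4; Σd² = 62
ρ = 1 − 6Σd² / [n(n²−1)] = 1 − 6×62 / (7×48) = 1 − 372/336 ≈ -0.107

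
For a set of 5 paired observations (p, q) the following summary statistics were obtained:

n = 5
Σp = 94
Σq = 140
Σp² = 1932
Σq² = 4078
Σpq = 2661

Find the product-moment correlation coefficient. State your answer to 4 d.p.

r = (nΣpq − ΣpΣq) / √[(nΣp² − (Σp)²)(nΣq² − (Σq)²)]
Numerator: 5×2661 − 94×140 = 145
Denominator: √[(9660 − 8836)(20390 − 19600)] = √[824 × 790] = 806.8209
r = 145 / 806.8209 ≈ 0.1797

0.1797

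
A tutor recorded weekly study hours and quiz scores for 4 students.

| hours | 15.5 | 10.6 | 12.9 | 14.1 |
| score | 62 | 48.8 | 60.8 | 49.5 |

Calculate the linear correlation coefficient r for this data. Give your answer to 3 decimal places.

n = 4, Σx = 53.1, Σy = 221.1, Σx² = 717.83, Σy² = 12372.33, Σxy = 2960.55
nΣxy − ΣxΣy = 11842.2 − 11740.41 = 101.79
nΣx² − (Σx)² = 2871.32 − 2819.61 = 51.71; nΣy² − (Σy)² = 49489.32 − 48885.21 = 604.11
r = 101.79 / √(51.71 × 604.11) = 101.79 / 176.7442 ≈ 0.576

0.576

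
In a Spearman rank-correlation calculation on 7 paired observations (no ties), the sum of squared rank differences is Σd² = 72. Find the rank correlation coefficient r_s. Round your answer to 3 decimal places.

ρ = 1 − 6Σd² / [n(n²−1)] = 1 − 6×72 / (7×48)
  = 1 − 432/336 = 1 − 1.2857 ≈ -0.286

-0.286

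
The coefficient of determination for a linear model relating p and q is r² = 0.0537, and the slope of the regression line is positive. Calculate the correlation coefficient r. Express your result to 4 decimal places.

|r| = √0.0537 = 0.2317
The association is positive, so r = 0.2317.

0.2317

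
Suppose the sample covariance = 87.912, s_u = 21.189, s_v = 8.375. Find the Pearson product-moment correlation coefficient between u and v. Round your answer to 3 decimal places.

r = Cov(u,v) / (s_u · s_v) = 87.912 / (21.189 × 8.375)
  = 87.912 / 177.4579 ≈ 0.495

0.495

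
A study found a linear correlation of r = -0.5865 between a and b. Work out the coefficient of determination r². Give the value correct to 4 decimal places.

0.3440

r² = (-0.5865)² = 0.3440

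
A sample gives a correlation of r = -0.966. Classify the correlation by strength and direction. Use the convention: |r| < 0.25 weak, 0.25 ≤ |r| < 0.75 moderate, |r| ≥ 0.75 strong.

strong negative

r = -0.966 < 0 so the relationship is negative.
|r| = 0.966, which falls in the strong range.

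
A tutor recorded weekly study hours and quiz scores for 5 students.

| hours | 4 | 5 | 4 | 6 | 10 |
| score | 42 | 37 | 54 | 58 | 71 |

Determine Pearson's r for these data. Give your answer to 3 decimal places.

n = 5, Σx = 29, Σy = 262, Σx² = 193, Σy² = 14454, Σxy = 1627
nΣxy − ΣxΣy = 8135 − 7598 = 537
nΣx² − (Σx)² = 965 − 841 = 124; nΣy² − (Σy)² = 72270 − 68644 = 3626
r = 537 / √(124 × 3626) = 537 / 670.5401 ≈ 0.801

0.801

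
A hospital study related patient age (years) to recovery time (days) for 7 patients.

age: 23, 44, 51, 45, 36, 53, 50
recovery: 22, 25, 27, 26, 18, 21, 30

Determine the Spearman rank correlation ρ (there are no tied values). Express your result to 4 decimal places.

0.3571

Rank age: 1, 3, 6, 4, 2, 7, 5
Rank recovery: 3, 4, 6, 5, 1, 2, 7
d = rank(age) − rank(recovery): -2, -1, 0, -1, 1, 5, -2; Σd² = 36
ρ = 1 − 6Σd² / [n(n²−1)] = 1 − 6×36 / (7×48) = 1 − 216/336 ≈ 0.3571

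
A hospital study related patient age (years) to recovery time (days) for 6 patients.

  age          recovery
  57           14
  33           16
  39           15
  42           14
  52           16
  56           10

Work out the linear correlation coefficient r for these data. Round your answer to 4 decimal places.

-0.5578

n = 6, Σx = 279, Σy = 85, Σx² = 13463, Σy² = 1229, Σxy = 3891
nΣxy − ΣxΣy = 23346 − 23715 = -369
nΣx² − (Σx)² = 80778 − 77841 = 2937; nΣy² − (Σy)² = 7374 − 7225 = 149
r = -369 / √(2937 × 149) = -369 / 661.5232 ≈ -0.5578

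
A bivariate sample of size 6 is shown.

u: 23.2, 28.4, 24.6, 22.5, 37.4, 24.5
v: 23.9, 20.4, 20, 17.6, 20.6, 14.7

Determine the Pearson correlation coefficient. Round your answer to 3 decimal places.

n = 6, Σu = 160.6, Σv = 117.2, Σu² = 4455.22, Σv² = 2337.58, Σuv = 3152.43
nΣuv − ΣuΣv = 18914.58 − 18822.32 = 92.26
nΣu² − (Σu)² = 26731.32 − 25792.36 = 938.96; nΣv² − (Σv)² = 14025.48 − 13735.84 = 289.64
r = 92.26 / √(938.96 × 289.64) = 92.26 / 521.4982 ≈ 0.177

0.177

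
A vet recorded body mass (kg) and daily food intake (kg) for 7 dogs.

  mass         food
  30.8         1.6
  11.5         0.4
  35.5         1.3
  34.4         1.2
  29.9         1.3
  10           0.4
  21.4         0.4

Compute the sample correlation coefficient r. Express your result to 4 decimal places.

0.8763

n = 7, Σx = 173.5, Σy = 6.6, Σx² = 4976.47, Σy² = 7.86, Σxy = 192.74
nΣxy − ΣxΣy = 1349.18 − 1145.1 = 204.08
nΣx² − (Σx)² = 34835.29 − 30102.25 = 4733.04; nΣy² − (Σy)² = 55.02 − 43.56 = 11.46
r = 204.08 / √(4733.04 × 11.46) = 204.08 / 232.8962 ≈ 0.8763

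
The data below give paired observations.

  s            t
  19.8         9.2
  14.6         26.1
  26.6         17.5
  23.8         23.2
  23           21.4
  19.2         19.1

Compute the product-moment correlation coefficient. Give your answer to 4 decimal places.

n = 6, Σs = 127, Σt = 116.5, Σs² = 2776.84, Σt² = 2433.11, Σst = 2439.8
nΣst − ΣsΣt = 14638.8 − 14795.5 = -156.7
nΣs² − (Σs)² = 16661.04 − 16129 = 532.04; nΣt² − (Σt)² = 14598.66 − 13572.25 = 1026.41
r = -156.7 / √(532.04 × 1026.41) = -156.7 / 738.9798 ≈ -0.2120

-0.2120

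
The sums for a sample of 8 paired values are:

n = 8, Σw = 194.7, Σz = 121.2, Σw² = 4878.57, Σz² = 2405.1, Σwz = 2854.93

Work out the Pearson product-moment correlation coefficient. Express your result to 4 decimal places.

r = (nΣwz − ΣwΣz) / √[(nΣw² − (Σw)²)(nΣz² − (Σz)²)]
Numerator: 8×2854.93 − 194.7×121.2 = -758.2
Denominator: √[(39028.56 − 37908.09)(19240.8 − 14689.44)] = √[1120.47 × 4551.36] = 2258.2432
r = -758.2 / 2258.2432 ≈ -0.3357

-0.3357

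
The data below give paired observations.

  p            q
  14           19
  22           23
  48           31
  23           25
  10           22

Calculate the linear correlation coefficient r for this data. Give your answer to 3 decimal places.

0.933

n = 5, Σp = 117, Σq = 120, Σp² = 3613, Σq² = 2960, Σpq = 3055
nΣpq − ΣpΣq = 15275 − 14040 = 1235
nΣp² − (Σp)² = 18065 − 13689 = 4376; nΣq² − (Σq)² = 14800 − 14400 = 400
r = 1235 / √(4376 × 400) = 1235 / 1323.0268 ≈ 0.933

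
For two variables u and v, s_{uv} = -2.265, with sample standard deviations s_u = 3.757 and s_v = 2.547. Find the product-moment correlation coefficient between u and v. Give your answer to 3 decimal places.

-0.237

r = Cov(u,v) / (s_u · s_v) = -2.265 / (3.757 × 2.547)
  = -2.265 / 9.5691 ≈ -0.237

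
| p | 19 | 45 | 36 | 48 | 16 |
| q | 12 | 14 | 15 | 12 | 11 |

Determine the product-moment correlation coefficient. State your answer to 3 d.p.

0.526

n = 5, Σp = 164, Σq = 64, Σp² = 6242, Σq² = 830, Σpq = 2150
nΣpq − ΣpΣq = 10750 − 10496 = 254
nΣp² − (Σp)² = 31210 − 26896 = 4314; nΣq² − (Σq)² = 4150 − 4096 = 54
r = 254 / √(4314 × 54) = 254 / 482.6552 ≈ 0.526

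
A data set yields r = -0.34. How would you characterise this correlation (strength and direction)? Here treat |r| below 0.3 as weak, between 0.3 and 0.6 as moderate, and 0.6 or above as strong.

moderate negative

r = -0.34 < 0 so the relationship is negative.
|r| = 0.34, which falls in the moderate range.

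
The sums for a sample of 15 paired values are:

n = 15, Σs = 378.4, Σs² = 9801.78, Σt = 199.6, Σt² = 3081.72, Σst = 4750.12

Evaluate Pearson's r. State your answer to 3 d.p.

-0.864

r = (nΣst − ΣsΣt) / √[(nΣs² − (Σs)²)(nΣt² − (Σt)²)]
Numerator: 15×4750.12 − 378.4×199.6 = -4276.84
Denominator: √[(147026.7 − 143186.56)(46225.8 − 39840.16)] = √[3840.14 × 6385.64] = 4951.9442
r = -4276.84 / 4951.9442 ≈ -0.864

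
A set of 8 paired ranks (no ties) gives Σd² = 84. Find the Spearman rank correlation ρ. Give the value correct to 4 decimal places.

0.0000

ρ = 1 − 6Σd² / [n(n²−1)] = 1 − 6×84 / (8×63)
  = 1 − 504/504 = 1 − 1.00000 ≈ 0.0000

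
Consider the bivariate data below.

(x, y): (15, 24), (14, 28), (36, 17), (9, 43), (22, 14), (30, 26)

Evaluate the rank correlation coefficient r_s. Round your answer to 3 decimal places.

Rank x: 3, 2, 6, 1, 4, 5
Rank y: 3, 5, 2, 6, 1, 4
d = rank(x) − rank(y): 0, -3, 4, -5, 3, 1; Σd² = 60
ρ = 1 − 6Σd² / [n(n²−1)] = 1 − 6×60 / (6×35) = 1 − 360/210 ≈ -0.714

-0.714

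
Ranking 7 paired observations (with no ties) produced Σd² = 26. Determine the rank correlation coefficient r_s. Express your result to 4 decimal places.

ρ = 1 − 6Σd² / [n(n²−1)] = 1 − 6×26 / (7×48)
  = 1 − 156/336 = 1 − 0.46429 ≈ 0.5357

0.5357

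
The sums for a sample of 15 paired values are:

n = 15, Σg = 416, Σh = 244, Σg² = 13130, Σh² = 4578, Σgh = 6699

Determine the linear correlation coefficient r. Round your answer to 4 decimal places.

r = (nΣgh − ΣgΣh) / √[(nΣg² − (Σg)²)(nΣh² − (Σh)²)]
Numerator: 15×6699 − 416×244 = -1019
Denominator: √[(196950 − 173056)(68670 − 59536)] = √[23894 × 9134] = 14773.2121
r = -1019 / 14773.2121 ≈ -0.0690

-0.0690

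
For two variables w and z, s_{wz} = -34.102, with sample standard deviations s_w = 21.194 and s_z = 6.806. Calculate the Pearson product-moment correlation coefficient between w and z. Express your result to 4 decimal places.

-0.2364

r = Cov(w,z) / (s_w · s_z) = -34.102 / (21.194 × 6.806)
  = -34.102 / 144.2464 ≈ -0.2364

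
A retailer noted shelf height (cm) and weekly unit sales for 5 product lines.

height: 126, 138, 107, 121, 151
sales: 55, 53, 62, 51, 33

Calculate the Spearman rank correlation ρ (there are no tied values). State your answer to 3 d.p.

-0.700

Rank height: 3, 4, 1, 2, 5
Rank sales: 4, 3, 5, 2, 1
d = rank(height) − rank(sales): -1, 1, -4, 0, 4; Σd² = 34
ρ = 1 − 6Σd² / [n(n²−1)] = 1 − 6×34 / (5×24) = 1 − 204/120 ≈ -0.700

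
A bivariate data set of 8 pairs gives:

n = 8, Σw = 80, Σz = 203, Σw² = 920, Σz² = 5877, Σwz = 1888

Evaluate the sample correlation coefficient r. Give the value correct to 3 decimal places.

r = (nΣwz − ΣwΣz) / √[(nΣw² − (Σw)²)(nΣz² − (Σz)²)]
Numerator: 8×1888 − 80×203 = -1136
Denominator: √[(7360 − 6400)(47016 − 41209)] = √[960 × 5807] = 2361.0845
r = -1136 / 2361.0845 ≈ -0.481

-0.481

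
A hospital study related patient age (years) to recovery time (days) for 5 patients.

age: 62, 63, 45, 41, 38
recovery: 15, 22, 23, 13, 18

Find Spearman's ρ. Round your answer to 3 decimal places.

Rank age: 4, 5, 3, 2, 1
Rank recovery: 2, 4, 5, 1, 3
d = rank(age) − rank(recovery): 2, 1, -2, 1, -2; Σd² = 14
ρ = 1 − 6Σd² / [n(n²−1)] = 1 − 6×14 / (5×24) = 1 − 84/120 ≈ 0.300

0.300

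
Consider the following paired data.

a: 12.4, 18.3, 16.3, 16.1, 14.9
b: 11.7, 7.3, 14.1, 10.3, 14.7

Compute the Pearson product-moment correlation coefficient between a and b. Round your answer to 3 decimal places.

n = 5, Σa = 78, Σb = 58.1, Σa² = 1235.56, Σb² = 711.17, Σab = 893.36
nΣab − ΣaΣb = 4466.8 − 4531.8 = -65
nΣa² − (Σa)² = 6177.8 − 6084 = 93.8; nΣb² − (Σb)² = 3555.85 − 3375.61 = 180.24
r = -65 / √(93.8 × 180.24) = -65 / 130.0250 ≈ -0.500

-0.500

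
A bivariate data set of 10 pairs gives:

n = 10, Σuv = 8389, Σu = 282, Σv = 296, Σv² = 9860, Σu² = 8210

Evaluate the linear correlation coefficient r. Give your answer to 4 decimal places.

r = (nΣuv − ΣuΣv) / √[(nΣu² − (Σu)²)(nΣv² − (Σv)²)]
Numerator: 10×8389 − 282×296 = 418
Denominator: √[(82100 − 79524)(98600 − 87616)] = √[2576 × 10984] = 5319.2842
r = 418 / 5319.2842 ≈ 0.0786

0.0786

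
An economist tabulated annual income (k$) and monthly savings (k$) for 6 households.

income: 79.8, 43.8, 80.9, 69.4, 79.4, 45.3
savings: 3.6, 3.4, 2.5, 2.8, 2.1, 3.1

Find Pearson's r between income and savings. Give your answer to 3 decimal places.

-0.460

n = 6, Σx = 398.6, Σy = 17.5, Σx² = 28004.1, Σy² = 52.63, Σxy = 1139.94
nΣxy − ΣxΣy = 6839.64 − 6975.5 = -135.86
nΣx² − (Σx)² = 168024.6 − 158881.96 = 9142.64; nΣy² − (Σy)² = 315.78 − 306.25 = 9.53
r = -135.86 / √(9142.64 × 9.53) = -135.86 / 295.1768 ≈ -0.460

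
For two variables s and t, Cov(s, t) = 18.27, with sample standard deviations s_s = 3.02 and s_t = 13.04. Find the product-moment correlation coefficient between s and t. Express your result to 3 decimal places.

r = Cov(s,t) / (s_s · s_t) = 18.27 / (3.02 × 13.04)
  = 18.27 / 39.3808 ≈ 0.464

0.464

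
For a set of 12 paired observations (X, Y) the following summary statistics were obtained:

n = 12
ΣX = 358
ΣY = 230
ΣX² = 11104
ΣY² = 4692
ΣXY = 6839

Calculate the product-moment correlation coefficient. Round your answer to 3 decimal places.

r = (nΣXY − ΣXΣY) / √[(nΣX² − (ΣX)²)(nΣY² − (ΣY)²)]
Numerator: 12×6839 − 358×230 = -272
Denominator: √[(133248 − 128164)(56304 − 52900)] = √[5084 × 3404] = 4160.0404
r = -272 / 4160.0404 ≈ -0.065

-0.065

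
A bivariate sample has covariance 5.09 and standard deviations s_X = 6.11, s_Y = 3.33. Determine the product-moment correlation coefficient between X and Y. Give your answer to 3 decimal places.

r = Cov(X,Y) / (s_X · s_Y) = 5.09 / (6.11 × 3.33)
  = 5.09 / 20.3463 ≈ 0.250

0.250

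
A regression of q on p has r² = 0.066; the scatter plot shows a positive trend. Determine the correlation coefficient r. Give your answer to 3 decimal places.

|r| = √0.066 = 0.257
The association is positive, so r = 0.257.

0.257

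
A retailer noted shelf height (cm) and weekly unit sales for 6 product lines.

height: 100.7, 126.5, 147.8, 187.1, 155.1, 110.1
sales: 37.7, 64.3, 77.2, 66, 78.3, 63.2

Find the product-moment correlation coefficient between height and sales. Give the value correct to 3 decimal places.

n = 6, Σx = 827.3, Σy = 386.7, Σx² = 119172.01, Σy² = 25996.75, Σxy = 54791.75
nΣxy − ΣxΣy = 328750.5 − 319916.91 = 8833.59
nΣx² − (Σx)² = 715032.06 − 684425.29 = 30606.77; nΣy² − (Σy)² = 155980.5 − 149536.89 = 6443.61
r = 8833.59 / √(30606.77 × 6443.61) = 8833.59 / 14043.4358 ≈ 0.629

0.629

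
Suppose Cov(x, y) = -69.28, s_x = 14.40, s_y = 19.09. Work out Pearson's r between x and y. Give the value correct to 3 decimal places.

r = Cov(x,y) / (s_x · s_y) = -69.28 / (14.40 × 19.09)
  = -69.28 / 274.8960 ≈ -0.252

-0.252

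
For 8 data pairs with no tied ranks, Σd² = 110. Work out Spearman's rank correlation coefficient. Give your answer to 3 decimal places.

ρ = 1 − 6Σd² / [n(n²−1)] = 1 − 6×110 / (8×63)
  = 1 − 660/504 = 1 − 1.3095 ≈ -0.310

-0.310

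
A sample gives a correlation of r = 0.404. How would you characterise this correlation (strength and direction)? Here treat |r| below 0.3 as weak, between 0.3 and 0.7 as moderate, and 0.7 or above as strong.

r = 0.404 > 0 so the relationship is positive.
|r| = 0.404, which falls in the moderate range.

moderate positive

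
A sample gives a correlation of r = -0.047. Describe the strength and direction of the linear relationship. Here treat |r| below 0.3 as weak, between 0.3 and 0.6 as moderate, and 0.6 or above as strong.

r = -0.047 < 0 so the relationship is negative.
|r| = 0.047, which falls in the weak range.

weak negative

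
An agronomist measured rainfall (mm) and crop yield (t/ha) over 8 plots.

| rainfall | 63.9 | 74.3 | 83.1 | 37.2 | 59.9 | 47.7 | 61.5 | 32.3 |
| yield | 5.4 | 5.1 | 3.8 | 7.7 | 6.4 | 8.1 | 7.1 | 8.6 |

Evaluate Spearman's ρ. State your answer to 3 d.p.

Rank rainfall: 6, 7, 8, 2, 4, 3, 5, 1
Rank yield: 3, 2, 1, 6, 4, 7, 5, 8
d = rank(rainfall) − rank(yield): 3, 5, 7, -4, 0, -4, 0, -7; Σd² = 164
ρ = 1 − 6Σd² / [n(n²−1)] = 1 − 6×164 / (8×63) = 1 − 984/504 ≈ -0.952

-0.952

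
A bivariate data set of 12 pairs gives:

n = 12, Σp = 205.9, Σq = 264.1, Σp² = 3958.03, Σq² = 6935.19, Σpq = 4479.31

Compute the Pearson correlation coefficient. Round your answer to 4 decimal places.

r = (nΣpq − ΣpΣq) / √[(nΣp² − (Σp)²)(nΣq² − (Σq)²)]
Numerator: 12×4479.31 − 205.9×264.1 = -626.47
Denominator: √[(47496.36 − 42394.81)(83222.28 − 69748.81)] = √[5101.55 × 13473.47] = 8290.6924
r = -626.47 / 8290.6924 ≈ -0.0756

-0.0756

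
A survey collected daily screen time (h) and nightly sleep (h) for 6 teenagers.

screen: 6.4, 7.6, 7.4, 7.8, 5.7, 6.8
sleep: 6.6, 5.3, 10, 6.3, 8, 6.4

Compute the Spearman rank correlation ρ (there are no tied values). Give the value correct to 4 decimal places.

Rank screen: 2, 5, 4, 6, 1, 3
Rank sleep: 4, 1, 6, 2, 5, 3
d = rank(screen) − rank(sleep): -2, 4, -2, 4, -4, 0; Σd² = 56
ρ = 1 − 6Σd² / [n(n²−1)] = 1 − 6×56 / (6×35) = 1 − 336/210 ≈ -0.6000

-0.6000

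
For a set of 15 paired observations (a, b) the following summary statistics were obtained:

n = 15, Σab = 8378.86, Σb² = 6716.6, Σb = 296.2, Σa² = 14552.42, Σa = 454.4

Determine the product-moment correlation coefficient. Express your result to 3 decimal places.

r = (nΣab − ΣaΣb) / √[(nΣa² − (Σa)²)(nΣb² − (Σb)²)]
Numerator: 15×8378.86 − 454.4×296.2 = -8910.38
Denominator: √[(218286.3 − 206479.36)(100749 − 87734.44)] = √[11806.94 × 13014.56] = 12396.0530
r = -8910.38 / 12396.0530 ≈ -0.719

-0.719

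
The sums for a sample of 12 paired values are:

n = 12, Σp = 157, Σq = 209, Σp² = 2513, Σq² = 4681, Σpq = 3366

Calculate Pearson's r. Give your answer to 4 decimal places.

0.9138

r = (nΣpq − ΣpΣq) / √[(nΣp² − (Σp)²)(nΣq² − (Σq)²)]
Numerator: 12×3366 − 157×209 = 7579
Denominator: √[(30156 − 24649)(56172 − 43681)] = √[5507 × 12491] = 8293.8493
r = 7579 / 8293.8493 ≈ 0.9138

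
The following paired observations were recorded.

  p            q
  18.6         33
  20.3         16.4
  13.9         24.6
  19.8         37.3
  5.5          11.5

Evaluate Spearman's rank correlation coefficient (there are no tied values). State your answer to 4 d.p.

Rank p: 3, 5, 2, 4, 1
Rank q: 4, 2, 3, 5, 1
d = rank(p) − rank(q): -1, 3, -1, -1, 0; Σd² = 12
ρ = 1 − 6Σd² / [n(n²−1)] = 1 − 6×12 / (5×24) = 1 − 72/120 ≈ 0.4000

0.4000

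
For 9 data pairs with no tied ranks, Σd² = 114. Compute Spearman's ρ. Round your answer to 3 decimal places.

0.050

ρ = 1 − 6Σd² / [n(n²−1)] = 1 − 6×114 / (9×80)
  = 1 − 684/720 = 1 − 0.9500 ≈ 0.050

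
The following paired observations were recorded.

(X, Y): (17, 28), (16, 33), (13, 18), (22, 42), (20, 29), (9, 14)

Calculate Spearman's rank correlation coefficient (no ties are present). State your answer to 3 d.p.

Rank X: 4, 3, 2, 6, 5, 1
Rank Y: 3, 5, 2, 6, 4, 1
d = rank(X) − rank(Y): 1, -2, 0, 0, 1, 0; Σd² = 6
ρ = 1 − 6Σd² / [n(n²−1)] = 1 − 6×6 / (6×35) = 1 − 36/210 ≈ 0.829

0.829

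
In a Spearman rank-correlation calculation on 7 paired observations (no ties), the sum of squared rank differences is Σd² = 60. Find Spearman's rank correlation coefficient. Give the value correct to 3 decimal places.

-0.071

ρ = 1 − 6Σd² / [n(n²−1)] = 1 − 6×60 / (7×48)
  = 1 − 360/336 = 1 − 1.0714 ≈ -0.071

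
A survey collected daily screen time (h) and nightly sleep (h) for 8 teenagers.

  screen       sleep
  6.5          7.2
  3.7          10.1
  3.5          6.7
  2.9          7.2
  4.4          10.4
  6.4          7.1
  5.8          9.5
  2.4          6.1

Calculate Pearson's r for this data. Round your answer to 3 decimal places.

n = 8, Σx = 35.6, Σy = 64.3, Σx² = 176.32, Σy² = 536.61, Σxy = 289.44
nΣxy − ΣxΣy = 2315.52 − 2289.08 = 26.44
nΣx² − (Σx)² = 1410.56 − 1267.36 = 143.2; nΣy² − (Σy)² = 4292.88 − 4134.49 = 158.39
r = 26.44 / √(143.2 × 158.39) = 26.44 / 150.6036 ≈ 0.176

0.176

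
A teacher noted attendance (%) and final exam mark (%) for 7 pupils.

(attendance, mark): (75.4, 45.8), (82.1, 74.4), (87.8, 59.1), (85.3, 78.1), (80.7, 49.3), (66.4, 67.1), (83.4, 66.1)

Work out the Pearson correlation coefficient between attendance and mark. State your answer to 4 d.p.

0.1870

n = 7, Σx = 561.1, Σy = 439.9, Σx² = 45287.51, Σy² = 28527.53, Σxy = 35359.16
nΣxy − ΣxΣy = 247514.12 − 246827.89 = 686.23
nΣx² − (Σx)² = 317012.57 − 314833.21 = 2179.36; nΣy² − (Σy)² = 199692.71 − 193512.01 = 6180.7
r = 686.23 / √(2179.36 × 6180.7) = 686.23 / 3670.1458 ≈ 0.1870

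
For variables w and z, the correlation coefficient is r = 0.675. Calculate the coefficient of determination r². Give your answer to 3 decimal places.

0.456

r² = (0.675)² = 0.456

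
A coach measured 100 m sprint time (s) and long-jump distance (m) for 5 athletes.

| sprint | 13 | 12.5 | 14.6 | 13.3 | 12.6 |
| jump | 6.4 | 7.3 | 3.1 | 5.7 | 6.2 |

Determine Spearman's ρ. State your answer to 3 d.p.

-0.900

Rank sprint: 3, 1, 5, 4, 2
Rank jump: 4, 5, 1, 2, 3
d = rank(sprint) − rank(jump): -1, -4, 4, 2, -1; Σd² = 38
ρ = 1 − 6Σd² / [n(n²−1)] = 1 − 6×38 / (5×24) = 1 − 228/120 ≈ -0.900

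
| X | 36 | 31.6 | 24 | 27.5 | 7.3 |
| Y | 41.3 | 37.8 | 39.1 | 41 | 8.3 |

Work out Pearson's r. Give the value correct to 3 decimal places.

n = 5, ΣX = 126.4, ΣY = 167.5, ΣX² = 3680.1, ΣY² = 6413.23, ΣXY = 4807.77
nΣXY − ΣXΣY = 24038.85 − 21172 = 2866.85
nΣX² − (ΣX)² = 18400.5 − 15976.96 = 2423.54; nΣY² − (ΣY)² = 32066.15 − 28056.25 = 4009.9
r = 2866.85 / √(2423.54 × 4009.9) = 2866.85 / 3117.3952 ≈ 0.920

0.920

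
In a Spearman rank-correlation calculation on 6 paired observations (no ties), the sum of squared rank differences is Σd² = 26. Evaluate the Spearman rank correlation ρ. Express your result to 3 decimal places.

ρ = 1 − 6Σd² / [n(n²−1)] = 1 − 6×26 / (6×35)
  = 1 − 156/210 = 1 − 0.7429 ≈ 0.257

0.257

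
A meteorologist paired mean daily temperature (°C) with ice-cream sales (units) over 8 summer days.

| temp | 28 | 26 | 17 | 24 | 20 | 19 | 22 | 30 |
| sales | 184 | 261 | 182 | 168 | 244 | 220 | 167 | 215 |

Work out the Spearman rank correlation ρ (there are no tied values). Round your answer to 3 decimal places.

Rank temp: 7, 6, 1, 5, 3, 2, 4, 8
Rank sales: 4, 8, 3, 2, 7, 6, 1, 5
d = rank(temp) − rank(sales): 3, -2, -2, 3, -4, -4, 3, 3; Σd² = 76
ρ = 1 − 6Σd² / [n(n²−1)] = 1 − 6×76 / (8×63) = 1 − 456/504 ≈ 0.095

0.095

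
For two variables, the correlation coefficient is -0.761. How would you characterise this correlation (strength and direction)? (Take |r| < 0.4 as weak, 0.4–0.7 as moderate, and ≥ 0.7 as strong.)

strong negative

r = -0.761 < 0 so the relationship is negative.
|r| = 0.761, which falls in the strong range.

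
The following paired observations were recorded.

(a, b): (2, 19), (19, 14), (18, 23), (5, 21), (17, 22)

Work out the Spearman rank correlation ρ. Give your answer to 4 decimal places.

Rank a: 1, 5, 4, 2, 3
Rank b: 2, 1, 5, 3, 4
d = rank(a) − rank(b): -1, 4, -1, -1, -1; Σd² = 20
ρ = 1 − 6Σd² / [n(n²−1)] = 1 − 6×20 / (5×24) = 1 − 120/120 ≈ 0.0000

0.0000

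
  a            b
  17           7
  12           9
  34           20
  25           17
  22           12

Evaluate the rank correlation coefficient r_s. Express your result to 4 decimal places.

0.9000

Rank a: 2, 1, 5, 4, 3
Rank b: 1, 2, 5, 4, 3
d = rank(a) − rank(b): 1, -1, 0, 0, 0; Σd² = 2
ρ = 1 − 6Σd² / [n(n²−1)] = 1 − 6×2 / (5×24) = 1 − 12/120 ≈ 0.9000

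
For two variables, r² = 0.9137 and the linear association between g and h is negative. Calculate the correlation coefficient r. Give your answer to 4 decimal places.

|r| = √0.9137 = 0.9559
The association is negative, so r = −0.9559.

-0.9559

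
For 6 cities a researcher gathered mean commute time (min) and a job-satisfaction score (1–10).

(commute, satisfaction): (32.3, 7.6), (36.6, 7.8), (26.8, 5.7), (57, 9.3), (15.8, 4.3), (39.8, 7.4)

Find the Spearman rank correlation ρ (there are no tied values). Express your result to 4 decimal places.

Rank commute: 3, 4, 2, 6, 1, 5
Rank satisfaction: 4, 5, 2, 6, 1, 3
d = rank(commute) − rank(satisfaction): -1, -1, 0, 0, 0, 2; Σd² = 6
ρ = 1 − 6Σd² / [n(n²−1)] = 1 − 6×6 / (6×35) = 1 − 36/210 ≈ 0.8286

0.8286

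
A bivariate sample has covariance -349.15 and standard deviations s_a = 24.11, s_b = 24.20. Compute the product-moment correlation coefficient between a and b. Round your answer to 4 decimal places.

-0.5984

r = Cov(a,b) / (s_a · s_b) = -349.15 / (24.11 × 24.20)
  = -349.15 / 583.4620 ≈ -0.5984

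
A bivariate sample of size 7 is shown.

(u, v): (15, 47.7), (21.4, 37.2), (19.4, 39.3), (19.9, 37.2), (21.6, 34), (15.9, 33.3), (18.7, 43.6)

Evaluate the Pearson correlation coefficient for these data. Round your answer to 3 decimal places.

n = 7, Σu = 131.9, Σv = 272.3, Σu² = 2524.39, Σv² = 10753.31, Σuv = 5093.47
nΣuv − ΣuΣv = 35654.29 − 35916.37 = -262.08
nΣu² − (Σu)² = 17670.73 − 17397.61 = 273.12; nΣv² − (Σv)² = 75273.17 − 74147.29 = 1125.88
r = -262.08 / √(273.12 × 1125.88) = -262.08 / 554.5271 ≈ -0.473

-0.473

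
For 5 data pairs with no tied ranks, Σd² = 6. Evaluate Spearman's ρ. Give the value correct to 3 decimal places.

ρ = 1 − 6Σd² / [n(n²−1)] = 1 − 6×6 / (5×24)
  = 1 − 36/120 = 1 − 0.3000 ≈ 0.700

0.700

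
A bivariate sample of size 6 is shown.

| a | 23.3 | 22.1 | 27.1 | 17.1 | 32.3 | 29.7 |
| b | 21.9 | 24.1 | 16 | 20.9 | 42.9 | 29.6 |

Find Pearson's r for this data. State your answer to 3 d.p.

0.660

n = 6, Σa = 151.6, Σb = 155.4, Σa² = 3983.5, Σb² = 4469.8, Σab = 4098.66
nΣab − ΣaΣb = 24591.96 − 23558.64 = 1033.32
nΣa² − (Σa)² = 23901 − 22982.56 = 918.44; nΣb² − (Σb)² = 26818.8 − 24149.16 = 2669.64
r = 1033.32 / √(918.44 × 2669.64) = 1033.32 / 1565.8557 ≈ 0.660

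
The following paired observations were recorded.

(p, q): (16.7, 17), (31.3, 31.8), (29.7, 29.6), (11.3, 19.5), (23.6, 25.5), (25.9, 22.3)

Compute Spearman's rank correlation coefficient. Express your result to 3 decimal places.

Rank p: 2, 6, 5, 1, 3, 4
Rank q: 1, 6, 5, 2, 4, 3
d = rank(p) − rank(q): 1, 0, 0, -1, -1, 1; Σd² = 4
ρ = 1 − 6Σd² / [n(n²−1)] = 1 − 6×4 / (6×35) = 1 − 24/210 ≈ 0.886

0.886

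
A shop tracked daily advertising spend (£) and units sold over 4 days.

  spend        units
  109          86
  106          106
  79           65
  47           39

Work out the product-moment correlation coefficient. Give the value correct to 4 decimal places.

0.9431

n = 4, Σx = 341, Σy = 296, Σx² = 31567, Σy² = 24378, Σxy = 27578
nΣxy − ΣxΣy = 110312 − 100936 = 9376
nΣx² − (Σx)² = 126268 − 116281 = 9987; nΣy² − (Σy)² = 97512 − 87616 = 9896
r = 9376 / √(9987 × 9896) = 9376 / 9941.3959 ≈ 0.9431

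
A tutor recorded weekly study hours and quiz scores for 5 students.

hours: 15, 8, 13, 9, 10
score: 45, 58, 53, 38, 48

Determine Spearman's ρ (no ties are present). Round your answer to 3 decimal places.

-0.300

Rank hours: 5, 1, 4, 2, 3
Rank score: 2, 5, 4, 1, 3
d = rank(hours) − rank(score): 3, -4, 0, 1, 0; Σd² = 26
ρ = 1 − 6Σd² / [n(n²−1)] = 1 − 6×26 / (5×24) = 1 − 156/120 ≈ -0.300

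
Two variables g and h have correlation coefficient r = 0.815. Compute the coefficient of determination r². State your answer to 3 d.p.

r² = (0.815)² = 0.664

0.664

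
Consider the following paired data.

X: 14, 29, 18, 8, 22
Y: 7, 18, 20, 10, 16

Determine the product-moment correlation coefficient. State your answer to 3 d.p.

0.686

n = 5, ΣX = 91, ΣY = 71, ΣX² = 1909, ΣY² = 1129, ΣXY = 1412
nΣXY − ΣXΣY = 7060 − 6461 = 599
nΣX² − (ΣX)² = 9545 − 8281 = 1264; nΣY² − (ΣY)² = 5645 − 5041 = 604
r = 599 / √(1264 × 604) = 599 / 873.7597 ≈ 0.686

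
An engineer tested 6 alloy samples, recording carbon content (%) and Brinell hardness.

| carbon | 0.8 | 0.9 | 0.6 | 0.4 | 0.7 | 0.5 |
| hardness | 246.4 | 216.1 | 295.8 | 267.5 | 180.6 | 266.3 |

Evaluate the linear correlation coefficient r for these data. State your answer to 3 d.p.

-0.559

n = 6, Σx = 3.9, Σy = 1472.7, Σx² = 2.71, Σy² = 369998.11, Σxy = 935.66
nΣxy − ΣxΣy = 5613.96 − 5743.53 = -129.57
nΣx² − (Σx)² = 16.26 − 15.21 = 1.05; nΣy² − (Σy)² = 2219988.66 − 2168845.29 = 51143.37
r = -129.57 / √(1.05 × 51143.37) = -129.57 / 231.7338 ≈ -0.559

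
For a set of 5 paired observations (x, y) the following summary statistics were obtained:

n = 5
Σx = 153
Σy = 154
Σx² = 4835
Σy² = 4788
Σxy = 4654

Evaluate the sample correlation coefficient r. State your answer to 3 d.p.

-0.705

r = (nΣxy − ΣxΣy) / √[(nΣx² − (Σx)²)(nΣy² − (Σy)²)]
Numerator: 5×4654 − 153×154 = -292
Denominator: √[(24175 − 23409)(23940 − 23716)] = √[766 × 224] = 414.2270
r = -292 / 414.2270 ≈ -0.705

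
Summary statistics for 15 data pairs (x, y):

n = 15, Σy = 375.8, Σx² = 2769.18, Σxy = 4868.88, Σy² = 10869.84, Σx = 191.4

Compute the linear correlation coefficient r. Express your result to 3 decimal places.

r = (nΣxy − ΣxΣy) / √[(nΣx² − (Σx)²)(nΣy² − (Σy)²)]
Numerator: 15×4868.88 − 191.4×375.8 = 1105.08
Denominator: √[(41537.7 − 36633.96)(163047.6 − 141225.64)] = √[4903.74 × 21821.96] = 10344.5260
r = 1105.08 / 10344.5260 ≈ 0.107

0.107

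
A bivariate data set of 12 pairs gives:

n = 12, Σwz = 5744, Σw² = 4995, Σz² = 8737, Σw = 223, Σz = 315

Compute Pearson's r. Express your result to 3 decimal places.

r = (nΣwz − ΣwΣz) / √[(nΣw² − (Σw)²)(nΣz² − (Σz)²)]
Numerator: 12×5744 − 223×315 = -1317
Denominator: √[(59940 − 49729)(104844 − 99225)] = √[10211 × 5619] = 7574.6689
r = -1317 / 7574.6689 ≈ -0.174

-0.174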